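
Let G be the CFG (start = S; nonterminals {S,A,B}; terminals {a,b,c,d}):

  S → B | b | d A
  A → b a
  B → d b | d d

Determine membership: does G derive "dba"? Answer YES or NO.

Convert to CNF:
  S -> T2 A | T2 T0 | T2 T2 | b
  A -> T0 T1
  B -> T2 T0 | T2 T2
  T0 -> b
  T1 -> a
  T2 -> d

CYK fill:
  T[0,0] 'd' = {T2}  orig:{}
  T[1,1] 'b' = {S,T0}  orig:{S}
  T[2,2] 'a' = {T1}  orig:{}
  T[0,1] 'db' = {B,S}
  T[1,2] 'ba' = {A}
  T[0,2] 'dba' = {S}

S ∈ T[0,2] ⇒ YES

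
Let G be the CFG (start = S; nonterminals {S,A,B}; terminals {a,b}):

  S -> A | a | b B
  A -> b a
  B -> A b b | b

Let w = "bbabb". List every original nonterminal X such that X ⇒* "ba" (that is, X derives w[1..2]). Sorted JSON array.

Convert to CNF:
  S -> T0 B | T0 T1 | a
  A -> T0 T1
  B -> A X2 | b
  T0 -> b
  T1 -> a
  X2 -> T0 T0

CYK fill (cells [i..j] with 1 ≤ i ≤ j ≤ 2 only):
  cell(1,1) b: {B,T0}  orig:{B}
  cell(2,2) a: {S,T1}  orig:{S}
  cell(1,2) ba: {A,S}

Original NTs in T[1,2] deriving "ba": ["A", "S"]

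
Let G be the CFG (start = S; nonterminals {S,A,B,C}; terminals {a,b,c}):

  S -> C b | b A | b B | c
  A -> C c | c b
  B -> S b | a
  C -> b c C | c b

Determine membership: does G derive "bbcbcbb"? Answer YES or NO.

Convert to CNF:
  S -> C T1 | T1 A | T1 B | c
  A -> C T0 | T0 T1
  B -> S T1 | a
  C -> T0 T1 | T1 X2
  T0 -> c
  T1 -> b
  X2 -> T0 C

Fill CYK table bottom-up:
  [0..0]={T1}  "b"  orig:{}
  [1..1]={T1}  "b"  orig:{}
  [2..2]={S,T0}  "c"  orig:{S}
  [3..3]={T1}  "b"  orig:{}
  [4..4]={S,T0}  "c"  orig:{S}
  [5..5]={T1}  "b"  orig:{}
  [6..6]={T1}  "b"  orig:{}
  [0..1]=∅  "bb"
  [1..2]=∅  "bc"
  [2..3]={A,B,C}  "cb"
  [3..4]=∅  "bc"
  [4..5]={A,B,C}  "cb"
  [5..6]=∅  "bb"
  [0..2]=∅  "bbc"
  [1..3]={S}  "bcb"
  [2..4]={A}  "cbc"
  [3..5]={S}  "bcb"
  [4..6]={S}  "cbb"
  [0..3]=∅  "bbcb"
  [1..4]={S}  "bcbc"
  [2..5]=∅  "cbcb"
  [3..6]={B}  "bcbb"
  [0..4]=∅  "bbcbc"
  [1..5]={B}  "bcbcb"
  [2..6]=∅  "cbcbb"
  [0..5]={S}  "bbcbcb"
  [1..6]=∅  "bcbcbb"
  [0..6]={B}  "bbcbcbb"

S ∉ T[0,6] ⇒ NO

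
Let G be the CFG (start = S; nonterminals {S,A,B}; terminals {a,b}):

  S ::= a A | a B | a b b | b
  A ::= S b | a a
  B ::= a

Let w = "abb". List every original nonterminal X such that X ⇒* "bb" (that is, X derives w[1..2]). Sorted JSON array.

Convert to CNF:
  S -> T1 A | T1 B | T1 X2 | b
  A -> S T0 | T1 T1
  B -> a
  T0 -> b
  T1 -> a
  X2 -> T0 T0

CYK fill — only the sub-triangle for w[1..2]:
  cell(1,1) b: {S,T0}  orig:{S}
  cell(2,2) b: {S,T0}  orig:{S}
  cell(1,2) bb: {A,X2}  orig:{A}

Original NTs in T[1,2] deriving "bb": ["A"]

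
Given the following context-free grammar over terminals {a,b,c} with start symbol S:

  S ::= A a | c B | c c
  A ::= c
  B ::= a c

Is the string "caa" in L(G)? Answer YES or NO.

CNF form of G:
  S -> A T0 | T1 B | T1 T1
  A -> c
  B -> T0 T1
  T0 -> a
  T1 -> c

CYK fill:
  cell(0,0) c: {A,T1}  orig:{A}
  cell(1,1) a: {T0}  orig:{}
  cell(2,2) a: {T0}  orig:{}
  cell(0,1) ca: {S}
  cell(1,2) aa: ∅
  cell(0,2) caa: ∅

S ∉ T[0,2] ⇒ NO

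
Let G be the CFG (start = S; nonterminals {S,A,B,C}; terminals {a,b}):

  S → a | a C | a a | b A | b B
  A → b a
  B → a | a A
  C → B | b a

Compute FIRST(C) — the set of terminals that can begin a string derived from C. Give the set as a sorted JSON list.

FIRST sets, iterate to fixpoint:
[1]
  A via A→b a: +{b}
  B via B→a: +{a}
  C via C→B: +{a}
  C via C→b a: +{b}
  S via S→a: +{a}
  S via S→b A: +{b}
  S: {a,b}  A: {b}  B: {a}  C: {a,b}
[2] done
  S: {a,b}  A: {b}  B: {a}  C: {a,b}

FIRST(C) = ["a", "b"]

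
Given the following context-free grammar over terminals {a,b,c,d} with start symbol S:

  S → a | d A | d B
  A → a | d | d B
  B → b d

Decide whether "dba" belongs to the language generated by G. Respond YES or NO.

Convert to CNF:
  S -> T0 A | T0 B | a
  A -> T0 B | a | d
  B -> T1 T0
  T0 -> d
  T1 -> b

Fill CYK table bottom-up:
  T[0,0] 'd' = {A,T0}  orig:{A}
  T[1,1] 'b' = {T1}  orig:{}
  T[2,2] 'a' = {A,S}
  T[0,1] 'db' = ∅
  T[1,2] 'ba' = ∅
  T[0,2] 'dba' = ∅

S ∉ T[0,2] ⇒ NO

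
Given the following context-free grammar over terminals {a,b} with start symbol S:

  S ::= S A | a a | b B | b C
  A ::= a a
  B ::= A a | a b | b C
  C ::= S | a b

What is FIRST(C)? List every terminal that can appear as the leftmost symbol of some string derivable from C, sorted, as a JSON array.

FIRST iteration:
round 1:
  A via A→a a: +{a}
  B via B→A a: +{a}
  B via B→b C: +{b}
  C via C→a b: +{a}
  S via S→a a: +{a}
  S via S→b B: +{b}
  S: {a,b}  A: {a}  B: {a,b}  C: {a}
round 2:
  C via C→S: +{b}
  S: {a,b}  A: {a}  B: {a,b}  C: {a,b}
round 3: — fixpoint
  S: {a,b}  A: {a}  B: {a,b}  C: {a,b}

FIRST(C) = ["a", "b"]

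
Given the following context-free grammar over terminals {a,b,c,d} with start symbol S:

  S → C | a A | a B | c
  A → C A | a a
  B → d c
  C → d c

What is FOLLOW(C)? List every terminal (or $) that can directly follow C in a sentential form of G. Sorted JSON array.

FIRST sets, iterate to fixpoint:
iter 1:
  A via A→a a: +{a}
  B via B→d c: +{d}
  C via C→d c: +{d}
  S via S→C: +{d}
  S via S→a A: +{a}
  S via S→c: +{c}
  S: {a,c,d}  A: {a}  B: {d}  C: {d}
iter 2:
  A via A→C A: +{d}
  S: {a,c,d}  A: {a,d}  B: {d}  C: {d}
iter 3: (no change)
  S: {a,c,d}  A: {a,d}  B: {d}  C: {d}

Compute FOLLOW by fixpoint:
FOLLOW(S) := {$}
iter 1:
  A→C A: FOLLOW(C) ⊇ FIRST(A) = {a,d}; new: +{a,d}
  S→C: FOLLOW(C) ⊇ FOLLOW(S) ⊇ {$}; new: +{$}
  S→a A: FOLLOW(A) ⊇ FOLLOW(S) ⊇ {$}; new: +{$}
  S→a B: FOLLOW(B) ⊇ FOLLOW(S) ⊇ {$}; new: +{$}
  FOLLOW(S)={$}  FOLLOW(A)={$}  FOLLOW(B)={$}  FOLLOW(C)={$,a,d}
iter 2: done
  FOLLOW(S)={$}  FOLLOW(A)={$}  FOLLOW(B)={$}  FOLLOW(C)={$,a,d}

FOLLOW(C) = ["$", "a", "d"]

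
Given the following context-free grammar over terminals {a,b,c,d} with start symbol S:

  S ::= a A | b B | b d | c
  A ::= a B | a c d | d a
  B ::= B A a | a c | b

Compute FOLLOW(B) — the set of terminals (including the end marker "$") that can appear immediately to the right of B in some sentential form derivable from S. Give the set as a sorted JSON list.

FIRST iteration:
round 1:
  A via A→a B: +{a}
  A via A→d a: +{d}
  B via B→a c: +{a}
  B via B→b: +{b}
  S via S→a A: +{a}
  S via S→b B: +{b}
  S via S→c: +{c}
  S: {a,b,c}  A: {a,d}  B: {a,b}
round 2: (no change)
  S: {a,b,c}  A: {a,d}  B: {a,b}

Compute FOLLOW by fixpoint:
seed FOLLOW(S) with $
[1]
  B→B A a: FOLLOW(B) ⊇ FIRST(A) = {a,d}; new: +{a,d}
  B→B A a: FOLLOW(A) ⊇ FIRST(a) = {a}; new: +{a}
  S→a A: FOLLOW(A) ⊇ FOLLOW(S) ⊇ {$}; new: +{$}
  S→b B: FOLLOW(B) ⊇ FOLLOW(S) ⊇ {$}; new: +{$}
  FOLLOW(S)={$}  FOLLOW(A)={$,a}  FOLLOW(B)={$,a,d}
[2] (stable)
  FOLLOW(S)={$}  FOLLOW(A)={$,a}  FOLLOW(B)={$,a,d}

FOLLOW(B) = ["$", "a", "d"]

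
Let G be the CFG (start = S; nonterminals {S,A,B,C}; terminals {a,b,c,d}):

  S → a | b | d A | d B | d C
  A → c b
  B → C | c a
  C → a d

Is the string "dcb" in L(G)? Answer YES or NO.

CNF form of G:
  S -> T3 A | T3 B | T3 C | a | b
  A -> T0 T1
  B -> T0 T2 | T2 T3
  C -> T2 T3
  T0 -> c
  T1 -> b
  T2 -> a
  T3 -> d

CYK fill:
  [0..0]={T3}  "d"  orig:{}
  [1..1]={T0}  "c"  orig:{}
  [2..2]={S,T1}  "b"  orig:{S}
  [0..1]=∅  "dc"
  [1..2]={A}  "cb"
  [0..2]={S}  "dcb"

S ∈ T[0,2] ⇒ YES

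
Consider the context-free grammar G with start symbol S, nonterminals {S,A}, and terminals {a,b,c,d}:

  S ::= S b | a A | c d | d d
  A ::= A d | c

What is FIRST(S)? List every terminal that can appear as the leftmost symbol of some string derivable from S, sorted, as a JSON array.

Compute FIRST by fixpoint:
[1]
  A via A→c: +{c}
  S via S→a A: +{a}
  S via S→c d: +{c}
  S via S→d d: +{d}
  FIRST(S)={a,c,d}  FIRST(A)={c}
[2] (stable)
  FIRST(S)={a,c,d}  FIRST(A)={c}

FIRST(S) = ["a", "c", "d"]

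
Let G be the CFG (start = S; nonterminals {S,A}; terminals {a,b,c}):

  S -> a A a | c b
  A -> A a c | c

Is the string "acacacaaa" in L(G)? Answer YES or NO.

CNF form of G:
  S -> T0 X4 | T1 T2
  A -> A X3 | c
  T0 -> a
  T1 -> c
  T2 -> b
  X3 -> T0 T1
  X4 -> A T0

CYK table (by increasing span):
  cell(0,0) a: {T0}  orig:{}
  cell(1,1) c: {A,T1}  orig:{A}
  cell(2,2) a: {T0}  orig:{}
  cell(3,3) c: {A,T1}  orig:{A}
  cell(4,4) a: {T0}  orig:{}
  cell(5,5) c: {A,T1}  orig:{A}
  cell(6,6) a: {T0}  orig:{}
  cell(7,7) a: {T0}  orig:{}
  cell(8,8) a: {T0}  orig:{}
  cell(0,1) ac: {X3}  orig:{}
  cell(1,2) ca: {X4}  orig:{}
  cell(2,3) ac: {X3}  orig:{}
  cell(3,4) ca: {X4}  orig:{}
  cell(4,5) ac: {X3}  orig:{}
  cell(5,6) ca: {X4}  orig:{}
  cell(6,7) aa: ∅
  cell(7,8) aa: ∅
  cell(0,2) aca: {S}
  cell(1,3) cac: {A}
  cell(2,4) aca: {S}
  cell(3,5) cac: {A}
  cell(4,6) aca: {S}
  cell(5,7) caa: ∅
  cell(6,8) aaa: ∅
  cell(0,3) acac: ∅
  cell(1,4) caca: {X4}  orig:{}
  cell(2,5) acac: ∅
  cell(3,6) caca: {X4}  orig:{}
  cell(4,7) acaa: ∅
  cell(5,8) caaa: ∅
  cell(0,4) acaca: {S}
  cell(1,5) cacac: {A}
  cell(2,6) acaca: {S}
  cell(3,7) cacaa: ∅
  cell(4,8) acaaa: ∅
  cell(0,5) acacac: ∅
  cell(1,6) cacaca: {X4}  orig:{}
  cell(2,7) acacaa: ∅
  cell(3,8) cacaaa: ∅
  cell(0,6) acacaca: {S}
  cell(1,7) cacacaa: ∅
  cell(2,8) acacaaa: ∅
  cell(0,7) acacacaa: ∅
  cell(1,8) cacacaaa: ∅
  cell(0,8) acacacaaa: ∅

S ∉ T[0,8] ⇒ NO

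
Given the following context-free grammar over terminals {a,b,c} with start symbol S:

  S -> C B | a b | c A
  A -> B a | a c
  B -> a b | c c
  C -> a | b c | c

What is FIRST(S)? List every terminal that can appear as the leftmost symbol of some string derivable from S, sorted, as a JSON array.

Compute FIRST by fixpoint:
round 1:
  A via A→a c: +{a}
  B via B→a b: +{a}
  B via B→c c: +{c}
  C via C→a: +{a}
  C via C→b c: +{b}
  C via C→c: +{c}
  S via S→C B: +{a,b,c}
  S: {a,b,c}  A: {a}  B: {a,c}  C: {a,b,c}
round 2:
  A via A→B a: +{c}
  S: {a,b,c}  A: {a,c}  B: {a,c}  C: {a,b,c}
round 3: (no change)
  S: {a,b,c}  A: {a,c}  B: {a,c}  C: {a,b,c}

FIRST(S) = ["a", "b", "c"]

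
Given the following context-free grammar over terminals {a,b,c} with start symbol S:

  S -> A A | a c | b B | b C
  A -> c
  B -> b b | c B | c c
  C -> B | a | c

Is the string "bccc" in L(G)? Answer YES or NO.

Convert to CNF:
  S -> A A | T0 B | T0 C | T2 T1
  A -> c
  B -> T0 T0 | T1 B | T1 T1
  C -> T0 T0 | T1 B | T1 T1 | a | c
  T0 -> b
  T1 -> c
  T2 -> a

Fill CYK table bottom-up:
  [0..0]={T0}  "b"  orig:{}
  [1..1]={A,C,T1}  "c"  orig:{A,C}
  [2..2]={A,C,T1}  "c"  orig:{A,C}
  [3..3]={A,C,T1}  "c"  orig:{A,C}
  [0..1]={S}  "bc"
  [1..2]={B,C,S}  "cc"
  [2..3]={B,C,S}  "cc"
  [0..2]={S}  "bcc"
  [1..3]={B,C}  "ccc"
  [0..3]={S}  "bccc"

S ∈ T[0,3] ⇒ YES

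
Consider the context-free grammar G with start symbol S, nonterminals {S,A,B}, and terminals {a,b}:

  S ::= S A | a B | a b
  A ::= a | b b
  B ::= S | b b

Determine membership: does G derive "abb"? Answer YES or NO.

CNF form of G:
  S -> S A | T1 B | T1 T0
  A -> T0 T0 | a
  B -> S A | T0 T0 | T1 B | T1 T0
  T0 -> b
  T1 -> a

CYK fill:
  T[0,0] 'a' = {A,T1}  orig:{A}
  T[1,1] 'b' = {T0}  orig:{}
  T[2,2] 'b' = {T0}  orig:{}
  T[0,1] 'ab' = {B,S}
  T[1,2] 'bb' = {A,B}
  T[0,2] 'abb' = {B,S}

S ∈ T[0,2] ⇒ YES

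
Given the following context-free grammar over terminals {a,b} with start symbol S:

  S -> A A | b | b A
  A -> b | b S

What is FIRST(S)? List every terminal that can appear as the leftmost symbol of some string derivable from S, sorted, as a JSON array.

Compute FIRST by fixpoint:
round 1:
  A via A→b: +{b}
  S via S→A A: +{b}
  FIRST(S)={b}  FIRST(A)={b}
round 2: — fixpoint
  FIRST(S)={b}  FIRST(A)={b}

FIRST(S) = ["b"]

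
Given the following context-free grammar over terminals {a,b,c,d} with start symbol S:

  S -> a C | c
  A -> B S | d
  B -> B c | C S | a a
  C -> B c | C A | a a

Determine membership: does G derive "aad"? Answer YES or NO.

CNF form of G:
  S -> T1 C | c
  A -> B S | d
  B -> B T0 | C S | T1 T1
  C -> B T0 | C A | T1 T1
  T0 -> c
  T1 -> a

Fill CYK table bottom-up:
  T[0,0] 'a' = {T1}  orig:{}
  T[1,1] 'a' = {T1}  orig:{}
  T[2,2] 'd' = {A}
  T[0,1] 'aa' = {B,C}
  T[1,2] 'ad' = ∅
  T[0,2] 'aad' = {C}

S ∉ T[0,2] ⇒ NO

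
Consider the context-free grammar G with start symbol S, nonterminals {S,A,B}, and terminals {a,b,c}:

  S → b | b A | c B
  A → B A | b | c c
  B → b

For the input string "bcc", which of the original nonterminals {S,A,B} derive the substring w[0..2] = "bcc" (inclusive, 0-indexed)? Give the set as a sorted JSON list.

Convert to CNF:
  S -> T0 B | T1 A | b
  A -> B A | T0 T0 | b
  B -> b
  T0 -> c
  T1 -> b

Fill CYK table bottom-up — only the sub-triangle for w[0..2]:
  [0..0]={A,B,S,T1}  "b"  orig:{A,B,S}
  [1..1]={T0}  "c"  orig:{}
  [2..2]={T0}  "c"  orig:{}
  [0..1]=∅  "bc"
  [1..2]={A}  "cc"
  [0..2]={A,S}  "bcc"

Original NTs in T[0,2] deriving "bcc": ["A", "S"]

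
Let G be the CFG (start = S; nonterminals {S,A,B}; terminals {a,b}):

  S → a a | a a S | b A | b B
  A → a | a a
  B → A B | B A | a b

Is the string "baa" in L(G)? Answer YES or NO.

Convert to CNF:
  S -> T0 T0 | T0 X2 | T1 A | T1 B
  A -> T0 T0 | a
  B -> A B | B A | T0 T1
  T0 -> a
  T1 -> b
  X2 -> T0 S

CYK table (by increasing span):
  [0..0]={T1}  "b"  orig:{}
  [1..1]={A,T0}  "a"  orig:{A}
  [2..2]={A,T0}  "a"  orig:{A}
  [0..1]={S}  "ba"
  [1..2]={A,S}  "aa"
  [0..2]={S}  "baa"

S ∈ T[0,2] ⇒ YES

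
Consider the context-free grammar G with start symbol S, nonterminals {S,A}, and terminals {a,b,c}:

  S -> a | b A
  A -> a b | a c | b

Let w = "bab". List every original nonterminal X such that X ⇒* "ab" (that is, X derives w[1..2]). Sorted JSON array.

CNF form of G:
  S -> T1 A | a
  A -> T0 T1 | T0 T2 | b
  T0 -> a
  T1 -> b
  T2 -> c

CYK fill — only the sub-triangle for w[1..2]:
  T[1,1] 'a' = {S,T0}  orig:{S}
  T[2,2] 'b' = {A,T1}  orig:{A}
  T[1,2] 'ab' = {A}

Original NTs in T[1,2] deriving "ab": ["A"]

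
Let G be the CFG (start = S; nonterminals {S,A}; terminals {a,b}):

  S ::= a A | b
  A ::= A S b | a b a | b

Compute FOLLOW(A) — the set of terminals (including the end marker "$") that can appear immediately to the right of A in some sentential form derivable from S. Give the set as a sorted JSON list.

Compute FIRST by fixpoint:
pass 1:
  A via A→a b a: +{a}
  A via A→b: +{b}
  S via S→a A: +{a}
  S via S→b: +{b}
  FIRST(S)={a,b}  FIRST(A)={a,b}
pass 2: done
  FIRST(S)={a,b}  FIRST(A)={a,b}

FOLLOW sets:
FOLLOW(S) := {$}
round 1:
  A→A S b: FOLLOW(A) ⊇ FIRST(S) = {a,b}; new: +{a,b}
  A→A S b: FOLLOW(S) ⊇ FIRST(b) = {b}; new: +{b}
  S→a A: FOLLOW(A) ⊇ FOLLOW(S) ⊇ {$,b}; new: +{$}
  S: {$,b}  A: {$,a,b}
round 2: (stable)
  S: {$,b}  A: {$,a,b}

FOLLOW(A) = ["$", "a", "b"]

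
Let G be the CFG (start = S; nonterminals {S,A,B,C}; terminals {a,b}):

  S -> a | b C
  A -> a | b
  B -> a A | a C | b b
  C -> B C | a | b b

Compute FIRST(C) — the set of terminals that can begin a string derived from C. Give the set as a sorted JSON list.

FIRST iteration:
iter 1:
  A via A→a: +{a}
  A via A→b: +{b}
  B via B→a A: +{a}
  B via B→b b: +{b}
  C via C→B C: +{a,b}
  S via S→a: +{a}
  S via S→b C: +{b}
  FIRST[S]={a,b}  FIRST[A]={a,b}  FIRST[B]={a,b}  FIRST[C]={a,b}
iter 2: — fixpoint
  FIRST[S]={a,b}  FIRST[A]={a,b}  FIRST[B]={a,b}  FIRST[C]={a,b}

FIRST(C) = ["a", "b"]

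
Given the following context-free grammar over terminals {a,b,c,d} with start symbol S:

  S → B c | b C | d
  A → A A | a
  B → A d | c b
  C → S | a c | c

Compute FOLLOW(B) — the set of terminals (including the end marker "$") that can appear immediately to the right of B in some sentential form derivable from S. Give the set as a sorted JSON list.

Compute FIRST by fixpoint:
[1]
  A via A→a: +{a}
  B via B→A d: +{a}
  B via B→c b: +{c}
  C via C→a c: +{a}
  C via C→c: +{c}
  S via S→B c: +{a,c}
  S via S→b C: +{b}
  S via S→d: +{d}
  S: {a,b,c,d}  A: {a}  B: {a,c}  C: {a,c}
[2]
  C via C→S: +{b,d}
  S: {a,b,c,d}  A: {a}  B: {a,c}  C: {a,b,c,d}
[3] done
  S: {a,b,c,d}  A: {a}  B: {a,c}  C: {a,b,c,d}

FOLLOW sets:
FOLLOW(S) := {$}
pass 1:
  A→A A: FOLLOW(A) ⊇ FIRST(A) = {a}; new: +{a}
  B→A d: FOLLOW(A) ⊇ FIRST(d) = {d}; new: +{d}
  S→B c: FOLLOW(B) ⊇ FIRST(c) = {c}; new: +{c}
  S→b C: FOLLOW(C) ⊇ FOLLOW(S) ⊇ {$}; new: +{$}
  FOLLOW(S)={$}  FOLLOW(A)={a,d}  FOLLOW(B)={c}  FOLLOW(C)={$}
pass 2: done
  FOLLOW(S)={$}  FOLLOW(A)={a,d}  FOLLOW(B)={c}  FOLLOW(C)={$}

FOLLOW(B) = ["c"]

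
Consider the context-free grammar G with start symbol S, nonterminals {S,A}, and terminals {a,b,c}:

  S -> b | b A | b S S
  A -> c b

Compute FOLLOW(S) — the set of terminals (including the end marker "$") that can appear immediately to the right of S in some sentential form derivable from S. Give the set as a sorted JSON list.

Compute FIRST by fixpoint:
iter 1:
  A via A→c b: +{c}
  S via S→b: +{b}
  S: {b}  A: {c}
iter 2: (stable)
  S: {b}  A: {c}

Compute FOLLOW by fixpoint:
initialize: $ ∈ FOLLOW(S)
round 1:
  S→b A: FOLLOW(A) ⊇ FOLLOW(S) ⊇ {$}; new: +{$}
  S→b S S: FOLLOW(S) ⊇ FIRST(S) = {b}; new: +{b}
  FOLLOW(S)={$,b}  FOLLOW(A)={$}
round 2:
  S→b A: FOLLOW(A) ⊇ FOLLOW(S) ⊇ {$,b}; new: +{b}
  FOLLOW(S)={$,b}  FOLLOW(A)={$,b}
round 3: (no change)
  FOLLOW(S)={$,b}  FOLLOW(A)={$,b}

FOLLOW(S) = ["$", "b"]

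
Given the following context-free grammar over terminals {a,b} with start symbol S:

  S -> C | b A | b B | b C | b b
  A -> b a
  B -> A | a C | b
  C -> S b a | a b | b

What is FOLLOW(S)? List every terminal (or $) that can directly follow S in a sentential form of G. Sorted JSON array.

FIRST sets, iterate to fixpoint:
round 1:
  A via A→b a: +{b}
  B via B→A: +{b}
  B via B→a C: +{a}
  C via C→a b: +{a}
  C via C→b: +{b}
  S via S→C: +{a,b}
  FIRST[S]={a,b}  FIRST[A]={b}  FIRST[B]={a,b}  FIRST[C]={a,b}
round 2: done
  FIRST[S]={a,b}  FIRST[A]={b}  FIRST[B]={a,b}  FIRST[C]={a,b}

FOLLOW iteration:
FOLLOW(S) := {$}
pass 1:
  C→S b a: FOLLOW(S) ⊇ FIRST(b) = {b}; new: +{b}
  S→C: FOLLOW(C) ⊇ FOLLOW(S) ⊇ {$,b}; new: +{$,b}
  S→b A: FOLLOW(A) ⊇ FOLLOW(S) ⊇ {$,b}; new: +{$,b}
  S→b B: FOLLOW(B) ⊇ FOLLOW(S) ⊇ {$,b}; new: +{$,b}
  S: {$,b}  A: {$,b}  B: {$,b}  C: {$,b}
pass 2: done
  S: {$,b}  A: {$,b}  B: {$,b}  C: {$,b}

FOLLOW(S) = ["$", "b"]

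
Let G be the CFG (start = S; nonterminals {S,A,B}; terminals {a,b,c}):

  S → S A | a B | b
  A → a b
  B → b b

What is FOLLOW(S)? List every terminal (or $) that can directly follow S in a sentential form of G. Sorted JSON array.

FIRST iteration:
iter 1:
  A via A→a b: +{a}
  B via B→b b: +{b}
  S via S→a B: +{a}
  S via S→b: +{b}
  FIRST(S)={a,b}  FIRST(A)={a}  FIRST(B)={b}
iter 2: — fixpoint
  FIRST(S)={a,b}  FIRST(A)={a}  FIRST(B)={b}

FOLLOW sets:
initialize: $ ∈ FOLLOW(S)
round 1:
  S→S A: FOLLOW(S) ⊇ FIRST(A) = {a}; new: +{a}
  S→S A: FOLLOW(A) ⊇ FOLLOW(S) ⊇ {$,a}; new: +{$,a}
  S→a B: FOLLOW(B) ⊇ FOLLOW(S) ⊇ {$,a}; new: +{$,a}
  S: {$,a}  A: {$,a}  B: {$,a}
round 2: (stable)
  S: {$,a}  A: {$,a}  B: {$,a}

FOLLOW(S) = ["$", "a"]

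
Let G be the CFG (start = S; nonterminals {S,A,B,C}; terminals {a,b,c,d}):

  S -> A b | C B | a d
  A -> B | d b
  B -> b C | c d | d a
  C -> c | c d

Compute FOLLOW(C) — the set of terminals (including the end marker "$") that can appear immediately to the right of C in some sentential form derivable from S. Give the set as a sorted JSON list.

FIRST iteration:
[1]
  A via A→d b: +{d}
  B via B→b C: +{b}
  B via B→c d: +{c}
  B via B→d a: +{d}
  C via C→c: +{c}
  S via S→A b: +{d}
  S via S→C B: +{c}
  S via S→a d: +{a}
  FIRST(S)={a,c,d}  FIRST(A)={d}  FIRST(B)={b,c,d}  FIRST(C)={c}
[2]
  A via A→B: +{b,c}
  S via S→A b: +{b}
  FIRST(S)={a,b,c,d}  FIRST(A)={b,c,d}  FIRST(B)={b,c,d}  FIRST(C)={c}
[3] (stable)
  FIRST(S)={a,b,c,d}  FIRST(A)={b,c,d}  FIRST(B)={b,c,d}  FIRST(C)={c}

FOLLOW iteration:
FOLLOW(S) := {$}
[1]
  S→A b: FOLLOW(A) ⊇ FIRST(b) = {b}; new: +{b}
  S→C B: FOLLOW(C) ⊇ FIRST(B) = {b,c,d}; new: +{b,c,d}
  S→C B: FOLLOW(B) ⊇ FOLLOW(S) ⊇ {$}; new: +{$}
  FOLLOW(S)={$}  FOLLOW(A)={b}  FOLLOW(B)={$}  FOLLOW(C)={b,c,d}
[2]
  A→B: FOLLOW(B) ⊇ FOLLOW(A) ⊇ {b}; new: +{b}
  B→b C: FOLLOW(C) ⊇ FOLLOW(B) ⊇ {$,b}; new: +{$}
  FOLLOW(S)={$}  FOLLOW(A)={b}  FOLLOW(B)={$,b}  FOLLOW(C)={$,b,c,d}
[3] — fixpoint
  FOLLOW(S)={$}  FOLLOW(A)={b}  FOLLOW(B)={$,b}  FOLLOW(C)={$,b,c,d}

FOLLOW(C) = ["$", "b", "c", "d"]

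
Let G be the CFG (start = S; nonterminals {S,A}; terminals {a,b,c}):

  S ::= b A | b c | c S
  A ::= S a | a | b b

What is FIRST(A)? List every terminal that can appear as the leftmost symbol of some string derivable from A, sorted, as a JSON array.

Compute FIRST by fixpoint:
round 1:
  A via A→a: +{a}
  A via A→b b: +{b}
  S via S→b A: +{b}
  S via S→c S: +{c}
  FIRST(S)={b,c}  FIRST(A)={a,b}
round 2:
  A via A→S a: +{c}
  FIRST(S)={b,c}  FIRST(A)={a,b,c}
round 3: (stable)
  FIRST(S)={b,c}  FIRST(A)={a,b,c}

FIRST(A) = ["a", "b", "c"]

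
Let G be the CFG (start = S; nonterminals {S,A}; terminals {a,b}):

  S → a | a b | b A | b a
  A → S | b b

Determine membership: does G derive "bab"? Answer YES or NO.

Convert to CNF:
  S -> T0 T1 | T1 A | T1 T0 | a
  A -> T0 T1 | T1 A | T1 T0 | T1 T1 | a
  T0 -> a
  T1 -> b

CYK fill:
  T[0,0] 'b' = {T1}  orig:{}
  T[1,1] 'a' = {A,S,T0}  orig:{A,S}
  T[2,2] 'b' = {T1}  orig:{}
  T[0,1] 'ba' = {A,S}
  T[1,2] 'ab' = {A,S}
  T[0,2] 'bab' = {A,S}

S ∈ T[0,2] ⇒ YES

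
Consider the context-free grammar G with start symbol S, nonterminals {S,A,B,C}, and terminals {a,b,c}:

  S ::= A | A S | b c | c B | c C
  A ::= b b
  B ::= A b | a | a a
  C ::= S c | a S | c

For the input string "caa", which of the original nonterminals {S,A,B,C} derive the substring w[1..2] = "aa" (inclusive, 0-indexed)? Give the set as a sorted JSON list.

CNF form of G:
  S -> A S | T0 T0 | T0 T2 | T2 B | T2 C
  A -> T0 T0
  B -> A T0 | T1 T1 | a
  C -> S T2 | T1 S | c
  T0 -> b
  T1 -> a
  T2 -> c

CYK table (by increasing span) (cells [i..j] with 1 ≤ i ≤ j ≤ 2 only):
  cell(1,1) a: {B,T1}  orig:{B}
  cell(2,2) a: {B,T1}  orig:{B}
  cell(1,2) aa: {B}

Original NTs in T[1,2] deriving "aa": ["B"]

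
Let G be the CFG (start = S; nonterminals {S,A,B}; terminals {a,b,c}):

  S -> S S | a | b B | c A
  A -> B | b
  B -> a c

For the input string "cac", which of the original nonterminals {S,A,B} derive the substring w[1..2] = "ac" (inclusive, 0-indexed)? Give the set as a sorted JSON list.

Convert to CNF:
  S -> S S | T1 A | T2 B | a
  A -> T0 T1 | b
  B -> T0 T1
  T0 -> a
  T1 -> c
  T2 -> b

CYK table (by increasing span), restricted to cells inside w[1..2]:
  cell(1,1) a: {S,T0}  orig:{S}
  cell(2,2) c: {T1}  orig:{}
  cell(1,2) ac: {A,B}

Original NTs in T[1,2] deriving "ac": ["A", "B"]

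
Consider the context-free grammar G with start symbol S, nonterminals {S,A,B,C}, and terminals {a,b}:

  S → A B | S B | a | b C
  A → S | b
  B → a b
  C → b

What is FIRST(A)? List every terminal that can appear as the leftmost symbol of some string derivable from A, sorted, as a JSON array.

Compute FIRST by fixpoint:
iter 1:
  A via A→b: +{b}
  B via B→a b: +{a}
  C via C→b: +{b}
  S via S→A B: +{b}
  S via S→a: +{a}
  S: {a,b}  A: {b}  B: {a}  C: {b}
iter 2:
  A via A→S: +{a}
  S: {a,b}  A: {a,b}  B: {a}  C: {b}
iter 3: (no change)
  S: {a,b}  A: {a,b}  B: {a}  C: {b}

FIRST(A) = ["a", "b"]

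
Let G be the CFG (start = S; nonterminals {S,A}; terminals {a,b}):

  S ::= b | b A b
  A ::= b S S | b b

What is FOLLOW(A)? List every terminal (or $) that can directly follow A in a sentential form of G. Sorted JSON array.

FIRST sets, iterate to fixpoint:
pass 1:
  A via A→b S S: +{b}
  S via S→b: +{b}
  FIRST(S)={b}  FIRST(A)={b}
pass 2: (stable)
  FIRST(S)={b}  FIRST(A)={b}

FOLLOW iteration:
initialize: $ ∈ FOLLOW(S)
pass 1:
  A→b S S: FOLLOW(S) ⊇ FIRST(S) = {b}; new: +{b}
  S→b A b: FOLLOW(A) ⊇ FIRST(b) = {b}; new: +{b}
  FOLLOW(S)={$,b}  FOLLOW(A)={b}
pass 2: — fixpoint
  FOLLOW(S)={$,b}  FOLLOW(A)={b}

FOLLOW(A) = ["b"]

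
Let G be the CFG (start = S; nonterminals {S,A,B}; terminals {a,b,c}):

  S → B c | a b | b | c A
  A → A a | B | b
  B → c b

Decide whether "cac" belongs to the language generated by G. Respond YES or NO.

Convert to CNF:
  S -> B T1 | T0 T2 | T1 A | b
  A -> A T0 | T1 T2 | b
  B -> T1 T2
  T0 -> a
  T1 -> c
  T2 -> b

Fill CYK table bottom-up:
  [0..0]={T1}  "c"  orig:{}
  [1..1]={T0}  "a"  orig:{}
  [2..2]={T1}  "c"  orig:{}
  [0..1]=∅  "ca"
  [1..2]=∅  "ac"
  [0..2]=∅  "cac"

S ∉ T[0,2] ⇒ NO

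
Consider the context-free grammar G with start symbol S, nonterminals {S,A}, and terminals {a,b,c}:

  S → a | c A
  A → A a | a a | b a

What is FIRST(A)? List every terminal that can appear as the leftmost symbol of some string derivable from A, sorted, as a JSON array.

Compute FIRST by fixpoint:
pass 1:
  A via A→a a: +{a}
  A via A→b a: +{b}
  S via S→a: +{a}
  S via S→c A: +{c}
  S: {a,c}  A: {a,b}
pass 2: (stable)
  S: {a,c}  A: {a,b}

FIRST(A) = ["a", "b"]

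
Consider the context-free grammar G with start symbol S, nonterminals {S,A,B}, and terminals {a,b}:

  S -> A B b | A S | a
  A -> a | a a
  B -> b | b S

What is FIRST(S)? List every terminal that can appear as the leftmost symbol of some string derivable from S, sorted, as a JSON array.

FIRST sets, iterate to fixpoint:
pass 1:
  A via A→a: +{a}
  B via B→b: +{b}
  S via S→A B b: +{a}
  FIRST[S]={a}  FIRST[A]={a}  FIRST[B]={b}
pass 2: — fixpoint
  FIRST[S]={a}  FIRST[A]={a}  FIRST[B]={b}

FIRST(S) = ["a"]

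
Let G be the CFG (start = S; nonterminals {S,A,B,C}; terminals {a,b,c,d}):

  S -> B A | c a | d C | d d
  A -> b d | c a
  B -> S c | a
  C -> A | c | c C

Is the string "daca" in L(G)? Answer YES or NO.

CNF form of G:
  S -> B A | T1 C | T1 T1 | T2 T3
  A -> T0 T1 | T2 T3
  B -> S T2 | a
  C -> T0 T1 | T2 C | T2 T3 | c
  T0 -> b
  T1 -> d
  T2 -> c
  T3 -> a

Fill CYK table bottom-up:
  T[0,0] 'd' = {T1}  orig:{}
  T[1,1] 'a' = {B,T3}  orig:{B}
  T[2,2] 'c' = {C,T2}  orig:{C}
  T[3,3] 'a' = {B,T3}  orig:{B}
  T[0,1] 'da' = ∅
  T[1,2] 'ac' = ∅
  T[2,3] 'ca' = {A,C,S}
  T[0,2] 'dac' = ∅
  T[1,3] 'aca' = {S}
  T[0,3] 'daca' = ∅

S ∉ T[0,3] ⇒ NO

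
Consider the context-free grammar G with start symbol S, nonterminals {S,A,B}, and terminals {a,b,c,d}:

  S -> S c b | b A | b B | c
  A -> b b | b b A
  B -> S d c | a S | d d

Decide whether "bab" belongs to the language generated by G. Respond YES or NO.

CNF form of G:
  S -> S X6 | T0 A | T0 B | c
  A -> T0 T0 | T0 X4
  B -> S X5 | T1 T1 | T3 S
  T0 -> b
  T1 -> d
  T2 -> c
  T3 -> a
  X4 -> T0 A
  X5 -> T1 T2
  X6 -> T2 T0

Fill CYK table bottom-up:
  T[0,0] 'b' = {T0}  orig:{}
  T[1,1] 'a' = {T3}  orig:{}
  T[2,2] 'b' = {T0}  orig:{}
  T[0,1] 'ba' = ∅
  T[1,2] 'ab' = ∅
  T[0,2] 'bab' = ∅

S ∉ T[0,2] ⇒ NO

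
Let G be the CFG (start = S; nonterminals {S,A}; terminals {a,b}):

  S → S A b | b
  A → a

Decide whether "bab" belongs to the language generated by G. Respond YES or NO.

Convert to CNF:
  S -> S X1 | b
  A -> a
  T0 -> b
  X1 -> A T0

CYK fill:
  [0..0]={S,T0}  "b"  orig:{S}
  [1..1]={A}  "a"
  [2..2]={S,T0}  "b"  orig:{S}
  [0..1]=∅  "ba"
  [1..2]={X1}  "ab"  orig:{}
  [0..2]={S}  "bab"

S ∈ T[0,2] ⇒ YES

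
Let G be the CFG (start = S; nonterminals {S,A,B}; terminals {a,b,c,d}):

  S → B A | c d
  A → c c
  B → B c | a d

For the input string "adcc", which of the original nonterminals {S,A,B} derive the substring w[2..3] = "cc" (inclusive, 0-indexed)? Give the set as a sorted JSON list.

Convert to CNF:
  S -> B A | T0 T2
  A -> T0 T0
  B -> B T0 | T1 T2
  T0 -> c
  T1 -> a
  T2 -> d

CYK fill — only the sub-triangle for w[2..3]:
  cell(2,2) c: {T0}  orig:{}
  cell(3,3) c: {T0}  orig:{}
  cell(2,3) cc: {A}

Original NTs in T[2,3] deriving "cc": ["A"]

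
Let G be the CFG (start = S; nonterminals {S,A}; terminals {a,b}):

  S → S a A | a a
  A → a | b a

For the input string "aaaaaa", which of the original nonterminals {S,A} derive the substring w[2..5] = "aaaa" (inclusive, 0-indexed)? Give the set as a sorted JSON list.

CNF form of G:
  S -> S X2 | T1 T1
  A -> T0 T1 | a
  T0 -> b
  T1 -> a
  X2 -> T1 A

Fill CYK table bottom-up, restricted to cells inside w[2..5]:
  cell(2,2) a: {A,T1}  orig:{A}
  cell(3,3) a: {A,T1}  orig:{A}
  cell(4,4) a: {A,T1}  orig:{A}
  cell(5,5) a: {A,T1}  orig:{A}
  cell(2,3) aa: {S,X2}  orig:{S}
  cell(3,4) aa: {S,X2}  orig:{S}
  cell(4,5) aa: {S,X2}  orig:{S}
  cell(2,4) aaa: ∅
  cell(3,5) aaa: ∅
  cell(2,5) aaaa: {S}

Original NTs in T[2,5] deriving "aaaa": ["S"]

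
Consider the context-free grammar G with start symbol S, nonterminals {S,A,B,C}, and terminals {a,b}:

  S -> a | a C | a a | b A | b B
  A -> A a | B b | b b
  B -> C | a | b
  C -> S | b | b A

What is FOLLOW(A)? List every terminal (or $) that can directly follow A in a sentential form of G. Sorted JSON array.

FIRST sets, iterate to fixpoint:
[1]
  A via A→b b: +{b}
  B via B→a: +{a}
  B via B→b: +{b}
  C via C→b: +{b}
  S via S→a: +{a}
  S via S→b A: +{b}
  FIRST[S]={a,b}  FIRST[A]={b}  FIRST[B]={a,b}  FIRST[C]={b}
[2]
  A via A→B b: +{a}
  C via C→S: +{a}
  FIRST[S]={a,b}  FIRST[A]={a,b}  FIRST[B]={a,b}  FIRST[C]={a,b}
[3] (no change)
  FIRST[S]={a,b}  FIRST[A]={a,b}  FIRST[B]={a,b}  FIRST[C]={a,b}

FOLLOW sets:
seed FOLLOW(S) with $
iter 1:
  A→A a: FOLLOW(A) ⊇ FIRST(a) = {a}; new: +{a}
  A→B b: FOLLOW(B) ⊇ FIRST(b) = {b}; new: +{b}
  B→C: FOLLOW(C) ⊇ FOLLOW(B) ⊇ {b}; new: +{b}
  C→S: FOLLOW(S) ⊇ FOLLOW(C) ⊇ {b}; new: +{b}
  C→b A: FOLLOW(A) ⊇ FOLLOW(C) ⊇ {b}; new: +{b}
  S→a C: FOLLOW(C) ⊇ FOLLOW(S) ⊇ {$,b}; new: +{$}
  S→b A: FOLLOW(A) ⊇ FOLLOW(S) ⊇ {$,b}; new: +{$}
  S→b B: FOLLOW(B) ⊇ FOLLOW(S) ⊇ {$,b}; new: +{$}
  FOLLOW[S]={$,b}  FOLLOW[A]={$,a,b}  FOLLOW[B]={$,b}  FOLLOW[C]={$,b}
iter 2: done
  FOLLOW[S]={$,b}  FOLLOW[A]={$,a,b}  FOLLOW[B]={$,b}  FOLLOW[C]={$,b}

FOLLOW(A) = ["$", "a", "b"]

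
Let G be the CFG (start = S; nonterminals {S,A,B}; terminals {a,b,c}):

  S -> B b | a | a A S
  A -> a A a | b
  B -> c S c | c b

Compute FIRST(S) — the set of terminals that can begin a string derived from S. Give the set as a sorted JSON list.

Compute FIRST by fixpoint:
pass 1:
  A via A→a A a: +{a}
  A via A→b: +{b}
  B via B→c S c: +{c}
  S via S→B b: +{c}
  S via S→a: +{a}
  FIRST(S)={a,c}  FIRST(A)={a,b}  FIRST(B)={c}
pass 2: — fixpoint
  FIRST(S)={a,c}  FIRST(A)={a,b}  FIRST(B)={c}

FIRST(S) = ["a", "c"]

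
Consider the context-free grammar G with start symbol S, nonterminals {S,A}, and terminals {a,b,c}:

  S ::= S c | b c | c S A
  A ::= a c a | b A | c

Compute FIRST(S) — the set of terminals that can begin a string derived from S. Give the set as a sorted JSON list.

Compute FIRST by fixpoint:
iter 1:
  A via A→a c a: +{a}
  A via A→b A: +{b}
  A via A→c: +{c}
  S via S→b c: +{b}
  S via S→c S A: +{c}
  FIRST(S)={b,c}  FIRST(A)={a,b,c}
iter 2: done
  FIRST(S)={b,c}  FIRST(A)={a,b,c}

FIRST(S) = ["b", "c"]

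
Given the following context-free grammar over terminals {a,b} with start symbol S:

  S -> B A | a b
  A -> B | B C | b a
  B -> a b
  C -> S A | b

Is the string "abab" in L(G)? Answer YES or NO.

CNF form of G:
  S -> B A | T0 T1
  A -> B C | T0 T1 | T1 T0
  B -> T0 T1
  C -> S A | b
  T0 -> a
  T1 -> b

CYK table (by increasing span):
  [0..0]={T0}  "a"  orig:{}
  [1..1]={C,T1}  "b"  orig:{C}
  [2..2]={T0}  "a"  orig:{}
  [3..3]={C,T1}  "b"  orig:{C}
  [0..1]={A,B,S}  "ab"
  [1..2]={A}  "ba"
  [2..3]={A,B,S}  "ab"
  [0..2]=∅  "aba"
  [1..3]=∅  "bab"
  [0..3]={C,S}  "abab"

S ∈ T[0,3] ⇒ YES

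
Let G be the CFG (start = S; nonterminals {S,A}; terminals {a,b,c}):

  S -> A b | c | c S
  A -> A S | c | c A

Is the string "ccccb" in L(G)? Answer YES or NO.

CNF form of G:
  S -> A T1 | T0 S | c
  A -> A S | T0 A | c
  T0 -> c
  T1 -> b

CYK table (by increasing span):
  T[0,0] 'c' = {A,S,T0}  orig:{A,S}
  T[1,1] 'c' = {A,S,T0}  orig:{A,S}
  T[2,2] 'c' = {A,S,T0}  orig:{A,S}
  T[3,3] 'c' = {A,S,T0}  orig:{A,S}
  T[4,4] 'b' = {T1}  orig:{}
  T[0,1] 'cc' = {A,S}
  T[1,2] 'cc' = {A,S}
  T[2,3] 'cc' = {A,S}
  T[3,4] 'cb' = {S}
  T[0,2] 'ccc' = {A,S}
  T[1,3] 'ccc' = {A,S}
  T[2,4] 'ccb' = {A,S}
  T[0,3] 'cccc' = {A,S}
  T[1,4] 'cccb' = {A,S}
  T[0,4] 'ccccb' = {A,S}

S ∈ T[0,4] ⇒ YES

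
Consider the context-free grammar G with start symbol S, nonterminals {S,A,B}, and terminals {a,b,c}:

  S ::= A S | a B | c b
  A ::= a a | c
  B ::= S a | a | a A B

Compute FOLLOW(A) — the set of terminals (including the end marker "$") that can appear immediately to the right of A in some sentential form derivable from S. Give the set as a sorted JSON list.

Compute FIRST by fixpoint:
round 1:
  A via A→a a: +{a}
  A via A→c: +{c}
  B via B→a: +{a}
  S via S→A S: +{a,c}
  FIRST(S)={a,c}  FIRST(A)={a,c}  FIRST(B)={a}
round 2:
  B via B→S a: +{c}
  FIRST(S)={a,c}  FIRST(A)={a,c}  FIRST(B)={a,c}
round 3: done
  FIRST(S)={a,c}  FIRST(A)={a,c}  FIRST(B)={a,c}

Compute FOLLOW by fixpoint:
initialize: $ ∈ FOLLOW(S)
pass 1:
  B→S a: FOLLOW(S) ⊇ FIRST(a) = {a}; new: +{a}
  B→a A B: FOLLOW(A) ⊇ FIRST(B) = {a,c}; new: +{a,c}
  S→a B: FOLLOW(B) ⊇ FOLLOW(S) ⊇ {$,a}; new: +{$,a}
  FOLLOW[S]={$,a}  FOLLOW[A]={a,c}  FOLLOW[B]={$,a}
pass 2: done
  FOLLOW[S]={$,a}  FOLLOW[A]={a,c}  FOLLOW[B]={$,a}

FOLLOW(A) = ["a", "c"]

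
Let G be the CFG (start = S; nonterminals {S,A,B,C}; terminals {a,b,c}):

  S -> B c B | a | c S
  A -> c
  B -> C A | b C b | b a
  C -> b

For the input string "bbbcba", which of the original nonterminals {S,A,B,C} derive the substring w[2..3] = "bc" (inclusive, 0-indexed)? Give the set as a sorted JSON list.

Convert to CNF:
  S -> B X4 | T2 S | a
  A -> c
  B -> C A | T0 T1 | T0 X3
  C -> b
  T0 -> b
  T1 -> a
  T2 -> c
  X3 -> C T0
  X4 -> T2 B

CYK table (by increasing span) — only the sub-triangle for w[2..3]:
  T[2,2] 'b' = {C,T0}  orig:{C}
  T[3,3] 'c' = {A,T2}  orig:{A}
  T[2,3] 'bc' = {B}

Original NTs in T[2,3] deriving "bc": ["B"]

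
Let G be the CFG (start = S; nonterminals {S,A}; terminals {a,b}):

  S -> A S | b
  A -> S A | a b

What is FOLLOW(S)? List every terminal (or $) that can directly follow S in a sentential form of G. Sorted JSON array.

Compute FIRST by fixpoint:
round 1:
  A via A→a b: +{a}
  S via S→A S: +{a}
  S via S→b: +{b}
  FIRST(S)={a,b}  FIRST(A)={a}
round 2:
  A via A→S A: +{b}
  FIRST(S)={a,b}  FIRST(A)={a,b}
round 3: — fixpoint
  FIRST(S)={a,b}  FIRST(A)={a,b}

FOLLOW sets:
seed FOLLOW(S) with $
[1]
  A→S A: FOLLOW(S) ⊇ FIRST(A) = {a,b}; new: +{a,b}
  S→A S: FOLLOW(A) ⊇ FIRST(S) = {a,b}; new: +{a,b}
  S: {$,a,b}  A: {a,b}
[2] (stable)
  S: {$,a,b}  A: {a,b}

FOLLOW(S) = ["$", "a", "b"]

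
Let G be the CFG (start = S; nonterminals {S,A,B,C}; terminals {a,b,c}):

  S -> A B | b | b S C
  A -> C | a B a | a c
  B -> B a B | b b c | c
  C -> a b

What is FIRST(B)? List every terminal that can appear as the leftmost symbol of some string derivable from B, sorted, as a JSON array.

Compute FIRST by fixpoint:
pass 1:
  A via A→a B a: +{a}
  B via B→b b c: +{b}
  B via B→c: +{c}
  C via C→a b: +{a}
  S via S→A B: +{a}
  S via S→b: +{b}
  S: {a,b}  A: {a}  B: {b,c}  C: {a}
pass 2: (stable)
  S: {a,b}  A: {a}  B: {b,c}  C: {a}

FIRST(B) = ["b", "c"]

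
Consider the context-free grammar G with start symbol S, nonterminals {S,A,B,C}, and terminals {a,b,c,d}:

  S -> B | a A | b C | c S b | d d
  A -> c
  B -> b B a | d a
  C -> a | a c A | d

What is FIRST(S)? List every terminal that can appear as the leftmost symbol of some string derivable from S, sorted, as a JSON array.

FIRST sets, iterate to fixpoint:
pass 1:
  A via A→c: +{c}
  B via B→b B a: +{b}
  B via B→d a: +{d}
  C via C→a: +{a}
  C via C→d: +{d}
  S via S→B: +{b,d}
  S via S→a A: +{a}
  S via S→c S b: +{c}
  FIRST(S)={a,b,c,d}  FIRST(A)={c}  FIRST(B)={b,d}  FIRST(C)={a,d}
pass 2: done
  FIRST(S)={a,b,c,d}  FIRST(A)={c}  FIRST(B)={b,d}  FIRST(C)={a,d}

FIRST(S) = ["a", "b", "c", "d"]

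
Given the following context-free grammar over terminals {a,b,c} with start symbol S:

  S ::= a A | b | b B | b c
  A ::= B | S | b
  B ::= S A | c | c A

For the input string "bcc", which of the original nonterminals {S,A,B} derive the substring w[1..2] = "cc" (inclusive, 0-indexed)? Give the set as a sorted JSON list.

CNF form of G:
  S -> T0 A | T1 B | T1 T2 | b
  A -> S A | T0 A | T1 B | T1 T2 | T2 A | b | c
  B -> S A | T2 A | c
  T0 -> a
  T1 -> b
  T2 -> c

CYK table (by increasing span), restricted to cells inside w[1..2]:
  [1..1]={A,B,T2}  "c"  orig:{A,B}
  [2..2]={A,B,T2}  "c"  orig:{A,B}
  [1..2]={A,B}  "cc"

Original NTs in T[1,2] deriving "cc": ["A", "B"]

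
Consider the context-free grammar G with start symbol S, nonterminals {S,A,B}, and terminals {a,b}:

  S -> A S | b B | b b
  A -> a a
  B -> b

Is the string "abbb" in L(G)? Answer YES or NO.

Convert to CNF:
  S -> A S | T1 B | T1 T1
  A -> T0 T0
  B -> b
  T0 -> a
  T1 -> b

CYK table (by increasing span):
  [0..0]={T0}  "a"  orig:{}
  [1..1]={B,T1}  "b"  orig:{B}
  [2..2]={B,T1}  "b"  orig:{B}
  [3..3]={B,T1}  "b"  orig:{B}
  [0..1]=∅  "ab"
  [1..2]={S}  "bb"
  [2..3]={S}  "bb"
  [0..2]=∅  "abb"
  [1..3]=∅  "bbb"
  [0..3]=∅  "abbb"

S ∉ T[0,3] ⇒ NO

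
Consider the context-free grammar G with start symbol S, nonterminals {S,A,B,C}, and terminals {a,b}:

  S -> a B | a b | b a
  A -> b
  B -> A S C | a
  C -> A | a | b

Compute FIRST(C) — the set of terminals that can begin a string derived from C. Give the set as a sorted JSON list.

FIRST sets, iterate to fixpoint:
round 1:
  A via A→b: +{b}
  B via B→A S C: +{b}
  B via B→a: +{a}
  C via C→A: +{b}
  C via C→a: +{a}
  S via S→a B: +{a}
  S via S→b a: +{b}
  S: {a,b}  A: {b}  B: {a,b}  C: {a,b}
round 2: — fixpoint
  S: {a,b}  A: {b}  B: {a,b}  C: {a,b}

FIRST(C) = ["a", "b"]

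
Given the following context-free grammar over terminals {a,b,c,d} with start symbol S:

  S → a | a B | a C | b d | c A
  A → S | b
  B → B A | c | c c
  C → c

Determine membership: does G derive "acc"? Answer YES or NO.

Convert to CNF:
  S -> T0 B | T0 C | T1 T2 | T3 A | a
  A -> T0 B | T0 C | T1 T2 | T3 A | a | b
  B -> B A | T3 T3 | c
  C -> c
  T0 -> a
  T1 -> b
  T2 -> d
  T3 -> c

CYK fill:
  T[0,0] 'a' = {A,S,T0}  orig:{A,S}
  T[1,1] 'c' = {B,C,T3}  orig:{B,C}
  T[2,2] 'c' = {B,C,T3}  orig:{B,C}
  T[0,1] 'ac' = {A,S}
  T[1,2] 'cc' = {B}
  T[0,2] 'acc' = {A,S}

S ∈ T[0,2] ⇒ YES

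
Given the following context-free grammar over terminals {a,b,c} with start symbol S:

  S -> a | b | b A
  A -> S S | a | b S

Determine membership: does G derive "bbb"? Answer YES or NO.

CNF form of G:
  S -> T0 A | a | b
  A -> S S | T0 S | a
  T0 -> b

Fill CYK table bottom-up:
  cell(0,0) b: {S,T0}  orig:{S}
  cell(1,1) b: {S,T0}  orig:{S}
  cell(2,2) b: {S,T0}  orig:{S}
  cell(0,1) bb: {A}
  cell(1,2) bb: {A}
  cell(0,2) bbb: {S}

S ∈ T[0,2] ⇒ YES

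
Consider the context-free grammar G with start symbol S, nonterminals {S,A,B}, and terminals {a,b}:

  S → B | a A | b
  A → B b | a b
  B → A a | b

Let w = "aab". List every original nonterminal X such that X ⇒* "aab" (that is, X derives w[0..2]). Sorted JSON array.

CNF form of G:
  S -> A T1 | T1 A | b
  A -> B T0 | T1 T0
  B -> A T1 | b
  T0 -> b
  T1 -> a

CYK table (by increasing span) — only the sub-triangle for w[0..2]:
  T[0,0] 'a' = {T1}  orig:{}
  T[1,1] 'a' = {T1}  orig:{}
  T[2,2] 'b' = {B,S,T0}  orig:{B,S}
  T[0,1] 'aa' = ∅
  T[1,2] 'ab' = {A}
  T[0,2] 'aab' = {S}

Original NTs in T[0,2] deriving "aab": ["S"]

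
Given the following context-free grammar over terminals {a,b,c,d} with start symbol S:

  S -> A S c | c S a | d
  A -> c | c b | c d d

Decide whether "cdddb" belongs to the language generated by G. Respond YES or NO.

Convert to CNF:
  S -> A X5 | T0 X6 | d
  A -> T0 T1 | T0 X4 | c
  T0 -> c
  T1 -> b
  T2 -> d
  T3 -> a
  X4 -> T2 T2
  X5 -> S T0
  X6 -> S T3

Fill CYK table bottom-up:
  cell(0,0) c: {A,T0}  orig:{A}
  cell(1,1) d: {S,T2}  orig:{S}
  cell(2,2) d: {S,T2}  orig:{S}
  cell(3,3) d: {S,T2}  orig:{S}
  cell(4,4) b: {T1}  orig:{}
  cell(0,1) cd: ∅
  cell(1,2) dd: {X4}  orig:{}
  cell(2,3) dd: {X4}  orig:{}
  cell(3,4) db: ∅
  cell(0,2) cdd: {A}
  cell(1,3) ddd: ∅
  cell(2,4) ddb: ∅
  cell(0,3) cddd: ∅
  cell(1,4) dddb: ∅
  cell(0,4) cdddb: ∅

S ∉ T[0,4] ⇒ NO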